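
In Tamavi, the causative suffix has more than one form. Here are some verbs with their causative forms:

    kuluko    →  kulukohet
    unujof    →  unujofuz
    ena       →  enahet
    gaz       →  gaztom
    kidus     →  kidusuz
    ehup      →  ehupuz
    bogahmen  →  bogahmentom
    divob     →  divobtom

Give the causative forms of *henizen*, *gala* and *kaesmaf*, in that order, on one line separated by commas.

Looking at the final sound of each stem: -uz when the stem ends in a voiceless consonant (*unujof*, *kidus*, *ehup*); -tom when the stem ends in a voiced consonant (*gaz*, *bogahmen*, *divob*); -het when the stem ends in a vowel (*kuluko*, *ena*).
The final sound of *henizen* is /n/, which is a voiced consonant, so the suffix is -tom, giving *henizentom*.
*gala*: final sound = /a/, a vowel → -het → *galahet*.
The final sound of *kaesmaf* is /f/, which is a voiceless consonant, so the suffix is -uz, giving *kaesmafuz*.

henizentom, galahet, kaesmafuz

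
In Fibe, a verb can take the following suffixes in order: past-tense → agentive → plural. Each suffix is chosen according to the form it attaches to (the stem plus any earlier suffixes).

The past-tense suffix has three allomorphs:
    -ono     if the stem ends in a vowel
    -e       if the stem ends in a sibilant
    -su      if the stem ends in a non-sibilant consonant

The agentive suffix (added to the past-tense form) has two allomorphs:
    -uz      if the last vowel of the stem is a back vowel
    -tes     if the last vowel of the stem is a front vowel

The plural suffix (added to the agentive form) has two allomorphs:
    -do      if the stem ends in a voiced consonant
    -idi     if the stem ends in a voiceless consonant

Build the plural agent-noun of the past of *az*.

*az* — final sound /z/ (a sibilant) → -e → *aze*.
Since the last vowel of the past-tense form *aze* is /e/ (a front vowel), it takes -tes, giving *azetes*.
The final consonant of the agentive form *azetes* is /s/, which is voiceless, so the plural suffix is -idi, giving *azetesidi*.

azetesidi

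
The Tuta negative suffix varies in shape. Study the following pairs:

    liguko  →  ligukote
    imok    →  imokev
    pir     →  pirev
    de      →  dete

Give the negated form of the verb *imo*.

imote

Looking at the final sound of each stem: -ev when the stem ends in a consonant (*imok*, *pir*); -te when the stem ends in a vowel (*liguko*, *de*).
Since the final sound of *imo* is /o/ (a vowel), it takes -te, giving *imote*.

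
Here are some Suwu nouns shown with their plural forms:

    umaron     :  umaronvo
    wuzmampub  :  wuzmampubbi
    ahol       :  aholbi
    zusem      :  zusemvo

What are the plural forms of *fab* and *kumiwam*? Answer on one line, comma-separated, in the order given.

fabbi, kumiwamvo

The suffix is conditioned by the final consonant: -vo when the stem ends in a nasal (*umaron*, *zusem*); -bi when the stem ends in a non-nasal consonant (*wuzmampub*, *ahol*).
The final consonant of *fab* is /b/, which is non-nasal, so the suffix is -bi, giving *fabbi*.
*kumiwam* — final consonant /m/ (a nasal) → -vo → *kumiwamvo*.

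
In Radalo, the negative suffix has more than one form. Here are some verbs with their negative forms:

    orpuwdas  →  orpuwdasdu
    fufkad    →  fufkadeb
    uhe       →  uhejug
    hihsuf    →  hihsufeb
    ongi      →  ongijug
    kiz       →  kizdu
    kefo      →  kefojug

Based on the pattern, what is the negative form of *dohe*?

The pattern is sibilance of the final sound: -du when the stem ends in a sibilant (*orpuwdas*, *kiz*); -eb when the stem ends in a non-sibilant consonant (*fufkad*, *hihsuf*); -jug when the stem ends in a vowel (*uhe*, *ongi*, *kefo*).
The final sound of *dohe* is /e/, which is a vowel, so the suffix is -jug, giving *dohejug*.

dohejug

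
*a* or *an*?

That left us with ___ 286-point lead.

The indefinite article is chosen by the initial *sound* of the following word, not its spelling.
The number *286* is spoken "two hundred …", beginning with /tuː/ — a consonant sound.
So the article is *a*: That left us with a 286-point lead.

a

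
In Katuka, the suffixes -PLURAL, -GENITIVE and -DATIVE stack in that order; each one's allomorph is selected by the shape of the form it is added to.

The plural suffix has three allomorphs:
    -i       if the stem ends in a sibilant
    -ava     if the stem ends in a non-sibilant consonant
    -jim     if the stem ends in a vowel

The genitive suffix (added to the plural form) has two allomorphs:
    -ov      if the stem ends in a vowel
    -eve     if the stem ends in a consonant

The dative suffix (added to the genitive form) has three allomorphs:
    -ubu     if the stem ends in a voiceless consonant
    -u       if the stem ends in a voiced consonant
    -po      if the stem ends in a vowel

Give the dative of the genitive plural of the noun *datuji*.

datujijimevepo

The final sound of *datuji* is /i/, which is a vowel, so the plural suffix is -jim, giving *datujijim*.
The plural form *datujijim*: final sound = /m/, a consonant → -eve → *datujijimeve*.
The genitive form *datujijimeve* — final sound /e/ (a vowel) → -po → *datujijimevepo*.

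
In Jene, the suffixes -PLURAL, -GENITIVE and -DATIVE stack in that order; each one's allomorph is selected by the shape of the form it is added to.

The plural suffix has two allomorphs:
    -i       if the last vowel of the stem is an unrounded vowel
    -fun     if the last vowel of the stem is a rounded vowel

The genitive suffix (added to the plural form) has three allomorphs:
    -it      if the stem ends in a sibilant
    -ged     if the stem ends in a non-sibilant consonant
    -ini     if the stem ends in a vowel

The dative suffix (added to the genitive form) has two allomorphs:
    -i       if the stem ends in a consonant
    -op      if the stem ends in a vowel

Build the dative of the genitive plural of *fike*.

fikeiiniop

The last vowel of *fike* is /e/, which is an unrounded vowel, so the plural suffix is -i, giving *fikei*.
The final sound of the plural form *fikei* is /i/, which is a vowel, so the genitive suffix is -ini, giving *fikeiini*.
The genitive form *fikeiini* — final sound /i/ (a vowel) → -op → *fikeiiniop*.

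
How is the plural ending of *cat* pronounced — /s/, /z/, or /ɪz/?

The stem *cat* ends in a voiceless non-sibilant consonant.
The plural suffix surfaces as /ɪz/ after sibilants, /s/ after other voiceless consonants, and /z/ after other voiced sounds.
So the plural -s on *cat* is pronounced /s/.

/s/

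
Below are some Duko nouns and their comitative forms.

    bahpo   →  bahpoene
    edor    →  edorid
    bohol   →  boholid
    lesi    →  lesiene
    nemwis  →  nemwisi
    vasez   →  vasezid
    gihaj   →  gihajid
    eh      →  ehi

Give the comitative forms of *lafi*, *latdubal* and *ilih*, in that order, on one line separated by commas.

lafiene, latdubalid, ilihi

Looking at the final sound of each stem: -i when the stem ends in a voiceless consonant (*nemwis*, *eh*); -id when the stem ends in a voiced consonant (*edor*, *bohol*, *vasez*, *gihaj*); -ene when the stem ends in a vowel (*bahpo*, *lesi*).
*lafi* — final sound /i/ (a vowel) → -ene → *lafiene*.
*latdubal*: final sound = /l/, a voiced consonant → -id → *latdubalid*.
The final sound of *ilih* is /h/, which is a voiceless consonant, so the suffix is -i, giving *ilihi*.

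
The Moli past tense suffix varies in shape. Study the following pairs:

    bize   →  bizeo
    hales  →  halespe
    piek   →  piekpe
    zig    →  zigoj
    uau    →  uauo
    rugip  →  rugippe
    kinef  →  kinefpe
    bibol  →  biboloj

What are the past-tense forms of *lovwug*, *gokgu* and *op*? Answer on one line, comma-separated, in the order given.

lovwugoj, gokguo, oppe

The alternation tracks the final sound of the stem — -pe when the stem ends in a voiceless consonant (*hales*, *piek*, *rugip*, *kinef*); -oj when the stem ends in a voiced consonant (*zig*, *bibol*); -o when the stem ends in a vowel (*bize*, *uau*).
*lovwug*: final sound = /g/, a voiced consonant → -oj → *lovwugoj*.
Since the final sound of *gokgu* is /u/ (a vowel), it takes -o, giving *gokguo*.
The final sound of *op* is /p/, which is a voiceless consonant, so the suffix is -pe, giving *oppe*.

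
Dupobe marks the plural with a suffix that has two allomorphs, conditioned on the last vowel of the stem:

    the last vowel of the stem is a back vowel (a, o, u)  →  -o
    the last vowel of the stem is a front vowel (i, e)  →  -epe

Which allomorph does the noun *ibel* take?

Since the last vowel of *ibel* is /e/ (a front vowel), it takes -epe.

-epe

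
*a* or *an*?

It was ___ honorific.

an

The indefinite article is chosen by the initial *sound* of the following word, not its spelling.
*honorific* begins with the sound /ɒ/ (silent h) — a vowel sound.
So the article is *an*: It was an honorific.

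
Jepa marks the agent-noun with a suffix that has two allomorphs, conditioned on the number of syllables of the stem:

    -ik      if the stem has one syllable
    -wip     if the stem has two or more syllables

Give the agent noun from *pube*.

*pube* (2 syllables) → -wip → *pubewip*.

pubewip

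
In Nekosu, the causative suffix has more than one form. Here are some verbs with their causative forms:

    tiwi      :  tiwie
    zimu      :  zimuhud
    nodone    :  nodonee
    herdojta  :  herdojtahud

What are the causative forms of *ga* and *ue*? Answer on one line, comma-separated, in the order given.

gahud, uee

The pattern is front/back vowel harmony: -e when the last vowel of the stem is a front vowel (*tiwi*, *nodone*); -hud when the last vowel of the stem is a back vowel (*zimu*, *herdojta*).
*ga*: last vowel = /a/, a back vowel → -hud → *gahud*.
Since the last vowel of *ue* is /e/ (a front vowel), it takes -e, giving *uee*.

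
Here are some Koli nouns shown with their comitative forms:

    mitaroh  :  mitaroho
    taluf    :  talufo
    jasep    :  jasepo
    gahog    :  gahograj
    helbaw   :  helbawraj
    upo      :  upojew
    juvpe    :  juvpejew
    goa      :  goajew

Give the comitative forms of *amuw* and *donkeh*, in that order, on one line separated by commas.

The pattern is voicing of the final sound: -o when the stem ends in a voiceless consonant (*mitaroh*, *taluf*, *jasep*); -raj when the stem ends in a voiced consonant (*gahog*, *helbaw*); -jew when the stem ends in a vowel (*upo*, *juvpe*, *goa*).
Since the final sound of *amuw* is /w/ (a voiced consonant), it takes -raj, giving *amuwraj*.
The final sound of *donkeh* is /h/, which is a voiceless consonant, so the suffix is -o, giving *donkeho*.

amuwraj, donkeho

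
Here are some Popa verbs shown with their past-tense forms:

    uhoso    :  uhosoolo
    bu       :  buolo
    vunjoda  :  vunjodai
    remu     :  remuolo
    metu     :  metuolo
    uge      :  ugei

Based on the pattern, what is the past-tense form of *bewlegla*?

Looking at the last vowel of each stem: -olo when the last vowel of the stem is a rounded vowel (*uhoso*, *bu*, *remu*, *metu*); -i when the last vowel of the stem is an unrounded vowel (*vunjoda*, *uge*).
The last vowel of *bewlegla* is /a/, which is an unrounded vowel, so the suffix is -i, giving *bewleglai*.

bewleglai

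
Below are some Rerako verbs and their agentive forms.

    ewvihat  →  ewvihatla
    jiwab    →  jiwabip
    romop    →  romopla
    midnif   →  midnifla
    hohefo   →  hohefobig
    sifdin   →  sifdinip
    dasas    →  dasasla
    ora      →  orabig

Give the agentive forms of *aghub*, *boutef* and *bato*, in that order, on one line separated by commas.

Looking at the final sound of each stem: -la when the stem ends in a voiceless consonant (*ewvihat*, *romop*, *midnif*, *dasas*); -ip when the stem ends in a voiced consonant (*jiwab*, *sifdin*); -big when the stem ends in a vowel (*hohefo*, *ora*).
Since the final sound of *aghub* is /b/ (a voiced consonant), it takes -ip, giving *aghubip*.
The final sound of *boutef* is /f/, which is a voiceless consonant, so the suffix is -la, giving *boutefla*.
*bato*: final sound = /o/, a vowel → -big → *batobig*.

aghubip, boutefla, batobig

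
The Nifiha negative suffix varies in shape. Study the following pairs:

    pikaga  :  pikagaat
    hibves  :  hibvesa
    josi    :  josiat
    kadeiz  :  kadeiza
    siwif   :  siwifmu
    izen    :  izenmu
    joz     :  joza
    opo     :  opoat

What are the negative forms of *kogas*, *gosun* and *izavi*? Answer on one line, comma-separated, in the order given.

kogasa, gosunmu, izaviat

The alternation tracks the final sound of the stem — -a when the stem ends in a sibilant (*hibves*, *kadeiz*, *joz*); -mu when the stem ends in a non-sibilant consonant (*siwif*, *izen*); -at when the stem ends in a vowel (*pikaga*, *josi*, *opo*).
The final sound of *kogas* is /s/, which is a sibilant, so the suffix is -a, giving *kogasa*.
Since the final sound of *gosun* is /n/ (a non-sibilant consonant), it takes -mu, giving *gosunmu*.
*izavi*: final sound = /i/, a vowel → -at → *izaviat*.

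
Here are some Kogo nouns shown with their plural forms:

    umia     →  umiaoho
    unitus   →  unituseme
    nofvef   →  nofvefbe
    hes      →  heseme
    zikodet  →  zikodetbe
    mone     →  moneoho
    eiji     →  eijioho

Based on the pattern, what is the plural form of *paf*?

Looking at the final sound of each stem: -eme when the stem ends in a sibilant (*unitus*, *hes*); -be when the stem ends in a non-sibilant consonant (*nofvef*, *zikodet*); -oho when the stem ends in a vowel (*umia*, *mone*, *eiji*).
*paf*: final sound = /f/, a non-sibilant consonant → -be → *pafbe*.

pafbe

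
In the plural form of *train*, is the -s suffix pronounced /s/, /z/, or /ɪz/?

/z/

The stem *train* ends in a voiced non-sibilant sound.
The plural suffix surfaces as /ɪz/ after sibilants, /s/ after other voiceless consonants, and /z/ after other voiced sounds.
So the plural -s on *train* is pronounced /z/.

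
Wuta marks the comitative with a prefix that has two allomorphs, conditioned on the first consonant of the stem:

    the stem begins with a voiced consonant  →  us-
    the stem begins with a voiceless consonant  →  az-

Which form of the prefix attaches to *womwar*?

us-

*womwar* — first consonant /w/ (voiced) → us-.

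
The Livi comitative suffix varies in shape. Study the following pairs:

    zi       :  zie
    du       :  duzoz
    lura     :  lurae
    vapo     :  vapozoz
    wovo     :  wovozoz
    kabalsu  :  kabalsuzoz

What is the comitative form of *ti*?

Looking at the last vowel of each stem: -zoz when the last vowel of the stem is a rounded vowel (*du*, *vapo*, *wovo*, *kabalsu*); -e when the last vowel of the stem is an unrounded vowel (*zi*, *lura*).
The last vowel of *ti* is /i/, which is an unrounded vowel, so the suffix is -e, giving *tie*.

tie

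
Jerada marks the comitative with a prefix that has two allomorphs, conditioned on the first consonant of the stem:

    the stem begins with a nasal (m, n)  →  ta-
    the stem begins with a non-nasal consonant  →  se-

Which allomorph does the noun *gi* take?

se-

The first consonant of *gi* is /g/, which is non-nasal, so the prefix is se-.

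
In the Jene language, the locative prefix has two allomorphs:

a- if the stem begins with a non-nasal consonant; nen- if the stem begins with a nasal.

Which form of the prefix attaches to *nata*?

nen-

The first consonant of *nata* is /n/, which is a nasal, so the prefix is nen-.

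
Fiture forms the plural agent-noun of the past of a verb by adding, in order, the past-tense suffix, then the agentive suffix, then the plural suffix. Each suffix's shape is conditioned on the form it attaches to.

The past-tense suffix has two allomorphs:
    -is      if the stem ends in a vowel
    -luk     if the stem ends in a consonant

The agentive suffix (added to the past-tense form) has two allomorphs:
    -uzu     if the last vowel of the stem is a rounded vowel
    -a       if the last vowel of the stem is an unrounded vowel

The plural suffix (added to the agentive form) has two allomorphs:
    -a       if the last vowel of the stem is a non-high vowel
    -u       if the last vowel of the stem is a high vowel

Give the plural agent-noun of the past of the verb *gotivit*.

gotivitlukuzuu

Since the final sound of *gotivit* is /t/ (a consonant), it takes -luk, giving *gotivitluk*.
The past-tense form *gotivitluk*: last vowel = /u/, a rounded vowel → -uzu → *gotivitlukuzu*.
The agentive form *gotivitlukuzu*: last vowel = /u/, a high vowel → -u → *gotivitlukuzuu*.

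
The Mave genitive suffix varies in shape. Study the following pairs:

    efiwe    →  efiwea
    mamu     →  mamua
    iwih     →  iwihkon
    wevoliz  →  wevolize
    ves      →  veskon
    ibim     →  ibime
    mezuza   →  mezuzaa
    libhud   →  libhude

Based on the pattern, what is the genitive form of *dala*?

dalaa

The alternation tracks the final sound of the stem — -kon when the stem ends in a voiceless consonant (*iwih*, *ves*); -e when the stem ends in a voiced consonant (*wevoliz*, *ibim*, *libhud*); -a when the stem ends in a vowel (*efiwe*, *mamu*, *mezuza*).
*dala* — final sound /a/ (a vowel) → -a → *dalaa*.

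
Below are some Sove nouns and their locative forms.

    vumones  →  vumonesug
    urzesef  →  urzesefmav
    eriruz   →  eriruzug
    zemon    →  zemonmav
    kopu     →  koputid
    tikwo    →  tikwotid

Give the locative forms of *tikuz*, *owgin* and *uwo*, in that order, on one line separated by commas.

tikuzug, owginmav, uwotid

The alternation tracks the final sound of the stem — -ug when the stem ends in a sibilant (*vumones*, *eriruz*); -mav when the stem ends in a non-sibilant consonant (*urzesef*, *zemon*); -tid when the stem ends in a vowel (*kopu*, *tikwo*).
Since the final sound of *tikuz* is /z/ (a sibilant), it takes -ug, giving *tikuzug*.
*owgin* — final sound /n/ (a non-sibilant consonant) → -mav → *owginmav*.
*uwo* — final sound /o/ (a vowel) → -tid → *uwotid*.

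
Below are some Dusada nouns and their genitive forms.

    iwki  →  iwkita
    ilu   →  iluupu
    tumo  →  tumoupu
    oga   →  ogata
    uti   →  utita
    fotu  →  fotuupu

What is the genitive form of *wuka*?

Looking at the last vowel of each stem: -upu when the last vowel of the stem is a rounded vowel (*ilu*, *tumo*, *fotu*); -ta when the last vowel of the stem is an unrounded vowel (*iwki*, *oga*, *uti*).
The last vowel of *wuka* is /a/, which is an unrounded vowel, so the suffix is -ta, giving *wukata*.

wukata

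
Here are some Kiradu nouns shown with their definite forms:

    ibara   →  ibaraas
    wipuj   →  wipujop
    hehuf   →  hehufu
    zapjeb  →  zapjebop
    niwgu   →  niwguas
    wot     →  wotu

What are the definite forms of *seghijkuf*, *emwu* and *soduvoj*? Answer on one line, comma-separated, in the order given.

seghijkufu, emwuas, soduvojop

Looking at the final sound of each stem: -u when the stem ends in a voiceless consonant (*hehuf*, *wot*); -op when the stem ends in a voiced consonant (*wipuj*, *zapjeb*); -as when the stem ends in a vowel (*ibara*, *niwgu*).
The final sound of *seghijkuf* is /f/, which is a voiceless consonant, so the suffix is -u, giving *seghijkufu*.
The final sound of *emwu* is /u/, which is a vowel, so the suffix is -as, giving *emwuas*.
*soduvoj*: final sound = /j/, a voiced consonant → -op → *soduvojop*.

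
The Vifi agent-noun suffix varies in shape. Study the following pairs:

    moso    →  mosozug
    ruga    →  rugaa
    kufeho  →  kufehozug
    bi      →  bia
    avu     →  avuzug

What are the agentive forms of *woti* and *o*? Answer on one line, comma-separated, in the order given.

wotia, ozug

The pattern is rounding harmony: -zug when the last vowel of the stem is a rounded vowel (*moso*, *kufeho*, *avu*); -a when the last vowel of the stem is an unrounded vowel (*ruga*, *bi*).
Since the last vowel of *woti* is /i/ (an unrounded vowel), it takes -a, giving *wotia*.
*o* — last vowel /o/ (a rounded vowel) → -zug → *ozug*.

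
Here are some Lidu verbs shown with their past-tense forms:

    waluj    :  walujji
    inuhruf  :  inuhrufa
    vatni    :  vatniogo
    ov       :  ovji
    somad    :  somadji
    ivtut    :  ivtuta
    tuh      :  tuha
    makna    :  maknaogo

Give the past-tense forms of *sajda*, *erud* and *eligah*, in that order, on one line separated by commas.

sajdaogo, erudji, eligaha

The alternation tracks the final sound of the stem — -a when the stem ends in a voiceless consonant (*inuhruf*, *ivtut*, *tuh*); -ji when the stem ends in a voiced consonant (*waluj*, *ov*, *somad*); -ogo when the stem ends in a vowel (*vatni*, *makna*).
*sajda*: final sound = /a/, a vowel → -ogo → *sajdaogo*.
*erud*: final sound = /d/, a voiced consonant → -ji → *erudji*.
*eligah*: final sound = /h/, a voiceless consonant → -a → *eligaha*.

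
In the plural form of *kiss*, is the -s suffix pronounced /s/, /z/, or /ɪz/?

/ɪz/

The stem *kiss* ends in a sibilant (/s, z, ʃ, ʒ, tʃ, dʒ/).
The plural suffix surfaces as /ɪz/ after sibilants, /s/ after other voiceless consonants, and /z/ after other voiced sounds.
So the plural -s on *kiss* is pronounced /ɪz/.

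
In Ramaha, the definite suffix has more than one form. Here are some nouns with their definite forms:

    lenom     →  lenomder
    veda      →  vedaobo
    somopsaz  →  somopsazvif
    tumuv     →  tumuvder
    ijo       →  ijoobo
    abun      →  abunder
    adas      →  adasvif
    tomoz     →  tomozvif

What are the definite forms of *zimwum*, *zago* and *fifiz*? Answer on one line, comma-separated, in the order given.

zimwumder, zagoobo, fifizvif

Looking at the final sound of each stem: -vif when the stem ends in a sibilant (*somopsaz*, *adas*, *tomoz*); -der when the stem ends in a non-sibilant consonant (*lenom*, *tumuv*, *abun*); -obo when the stem ends in a vowel (*veda*, *ijo*).
Since the final sound of *zimwum* is /m/ (a non-sibilant consonant), it takes -der, giving *zimwumder*.
*zago* — final sound /o/ (a vowel) → -obo → *zagoobo*.
Since the final sound of *fifiz* is /z/ (a sibilant), it takes -vif, giving *fifizvif*.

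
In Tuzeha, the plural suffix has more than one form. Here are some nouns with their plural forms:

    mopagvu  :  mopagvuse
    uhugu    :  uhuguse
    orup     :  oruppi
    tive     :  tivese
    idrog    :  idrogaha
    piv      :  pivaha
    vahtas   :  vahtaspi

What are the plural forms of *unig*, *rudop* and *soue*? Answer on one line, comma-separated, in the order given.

The pattern is voicing of the final sound: -pi when the stem ends in a voiceless consonant (*orup*, *vahtas*); -aha when the stem ends in a voiced consonant (*idrog*, *piv*); -se when the stem ends in a vowel (*mopagvu*, *uhugu*, *tive*).
*unig*: final sound = /g/, a voiced consonant → -aha → *unigaha*.
Since the final sound of *rudop* is /p/ (a voiceless consonant), it takes -pi, giving *rudoppi*.
*soue* — final sound /e/ (a vowel) → -se → *souese*.

unigaha, rudoppi, souese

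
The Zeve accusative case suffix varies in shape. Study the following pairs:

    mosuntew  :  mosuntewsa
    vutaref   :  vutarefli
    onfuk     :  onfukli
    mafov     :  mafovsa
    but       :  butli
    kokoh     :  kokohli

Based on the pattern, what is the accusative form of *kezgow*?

Looking at the final consonant of each stem: -li when the stem ends in a voiceless consonant (*vutaref*, *onfuk*, *but*, *kokoh*); -sa when the stem ends in a voiced consonant (*mosuntew*, *mafov*).
The final consonant of *kezgow* is /w/, which is voiced, so the suffix is -sa, giving *kezgowsa*.

kezgowsa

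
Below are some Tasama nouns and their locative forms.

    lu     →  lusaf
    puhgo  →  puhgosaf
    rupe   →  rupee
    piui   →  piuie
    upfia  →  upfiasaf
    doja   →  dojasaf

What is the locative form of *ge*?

Looking at the last vowel of each stem: -e when the last vowel of the stem is a front vowel (*rupe*, *piui*); -saf when the last vowel of the stem is a back vowel (*lu*, *puhgo*, *upfia*, *doja*).
*ge*: last vowel = /e/, a front vowel → -e → *gee*.

gee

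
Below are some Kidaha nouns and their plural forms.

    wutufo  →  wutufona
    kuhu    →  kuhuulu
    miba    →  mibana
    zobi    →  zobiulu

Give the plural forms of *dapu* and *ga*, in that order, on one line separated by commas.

The suffix is conditioned by the last vowel: -ulu when the last vowel of the stem is a high vowel (*kuhu*, *zobi*); -na when the last vowel of the stem is a non-high vowel (*wutufo*, *miba*).
*dapu* — last vowel /u/ (a high vowel) → -ulu → *dapuulu*.
The last vowel of *ga* is /a/, which is a non-high vowel, so the suffix is -na, giving *gana*.

dapuulu, gana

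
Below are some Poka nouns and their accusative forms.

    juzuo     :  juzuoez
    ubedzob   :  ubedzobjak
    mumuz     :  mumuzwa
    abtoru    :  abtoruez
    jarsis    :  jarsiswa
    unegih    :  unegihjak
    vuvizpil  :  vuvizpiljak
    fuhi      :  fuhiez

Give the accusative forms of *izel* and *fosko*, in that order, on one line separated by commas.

Looking at the final sound of each stem: -wa when the stem ends in a sibilant (*mumuz*, *jarsis*); -jak when the stem ends in a non-sibilant consonant (*ubedzob*, *unegih*, *vuvizpil*); -ez when the stem ends in a vowel (*juzuo*, *abtoru*, *fuhi*).
*izel* — final sound /l/ (a non-sibilant consonant) → -jak → *izeljak*.
The final sound of *fosko* is /o/, which is a vowel, so the suffix is -ez, giving *foskoez*.

izeljak, foskoez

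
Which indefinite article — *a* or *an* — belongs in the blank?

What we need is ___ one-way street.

The indefinite article is chosen by the initial *sound* of the following word, not its spelling.
*one-way* begins with the sound /wʌ/ (*one* pronounced /wʌn/) — a consonant sound.
So the article is *a*: What we need is a one-way street.

a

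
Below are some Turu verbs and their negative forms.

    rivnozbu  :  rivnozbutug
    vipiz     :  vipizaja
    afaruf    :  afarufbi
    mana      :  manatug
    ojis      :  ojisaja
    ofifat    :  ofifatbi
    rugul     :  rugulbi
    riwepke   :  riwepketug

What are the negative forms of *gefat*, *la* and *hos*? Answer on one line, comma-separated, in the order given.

gefatbi, latug, hosaja

The pattern is sibilance of the final sound: -aja when the stem ends in a sibilant (*vipiz*, *ojis*); -bi when the stem ends in a non-sibilant consonant (*afaruf*, *ofifat*, *rugul*); -tug when the stem ends in a vowel (*rivnozbu*, *mana*, *riwepke*).
Since the final sound of *gefat* is /t/ (a non-sibilant consonant), it takes -bi, giving *gefatbi*.
Since the final sound of *la* is /a/ (a vowel), it takes -tug, giving *latug*.
The final sound of *hos* is /s/, which is a sibilant, so the suffix is -aja, giving *hosaja*.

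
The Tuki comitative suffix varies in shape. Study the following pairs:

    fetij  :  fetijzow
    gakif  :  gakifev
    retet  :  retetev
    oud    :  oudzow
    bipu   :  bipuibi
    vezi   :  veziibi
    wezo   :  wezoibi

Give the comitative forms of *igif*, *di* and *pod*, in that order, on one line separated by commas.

igifev, diibi, podzow

The suffix is conditioned by the final sound: -ev when the stem ends in a voiceless consonant (*gakif*, *retet*); -zow when the stem ends in a voiced consonant (*fetij*, *oud*); -ibi when the stem ends in a vowel (*bipu*, *vezi*, *wezo*).
*igif*: final sound = /f/, a voiceless consonant → -ev → *igifev*.
*di*: final sound = /i/, a vowel → -ibi → *diibi*.
The final sound of *pod* is /d/, which is a voiced consonant, so the suffix is -zow, giving *podzow*.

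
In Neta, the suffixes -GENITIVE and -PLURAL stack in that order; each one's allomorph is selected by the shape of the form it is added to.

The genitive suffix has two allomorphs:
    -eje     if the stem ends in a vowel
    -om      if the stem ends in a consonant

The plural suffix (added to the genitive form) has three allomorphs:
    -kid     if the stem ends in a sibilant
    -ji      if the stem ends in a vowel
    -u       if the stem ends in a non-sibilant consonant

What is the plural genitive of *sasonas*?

sasonasomu

*sasonas* — final sound /s/ (a consonant) → -om → *sasonasom*.
The genitive form *sasonasom*: final sound = /m/, a non-sibilant consonant → -u → *sasonasomu*.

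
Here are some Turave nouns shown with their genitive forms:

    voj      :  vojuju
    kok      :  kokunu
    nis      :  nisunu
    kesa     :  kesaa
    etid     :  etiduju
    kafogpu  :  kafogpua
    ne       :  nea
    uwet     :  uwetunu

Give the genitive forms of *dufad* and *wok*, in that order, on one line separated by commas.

Looking at the final sound of each stem: -unu when the stem ends in a voiceless consonant (*kok*, *nis*, *uwet*); -uju when the stem ends in a voiced consonant (*voj*, *etid*); -a when the stem ends in a vowel (*kesa*, *kafogpu*, *ne*).
The final sound of *dufad* is /d/, which is a voiced consonant, so the suffix is -uju, giving *dufaduju*.
*wok* — final sound /k/ (a voiceless consonant) → -unu → *wokunu*.

dufaduju, wokunu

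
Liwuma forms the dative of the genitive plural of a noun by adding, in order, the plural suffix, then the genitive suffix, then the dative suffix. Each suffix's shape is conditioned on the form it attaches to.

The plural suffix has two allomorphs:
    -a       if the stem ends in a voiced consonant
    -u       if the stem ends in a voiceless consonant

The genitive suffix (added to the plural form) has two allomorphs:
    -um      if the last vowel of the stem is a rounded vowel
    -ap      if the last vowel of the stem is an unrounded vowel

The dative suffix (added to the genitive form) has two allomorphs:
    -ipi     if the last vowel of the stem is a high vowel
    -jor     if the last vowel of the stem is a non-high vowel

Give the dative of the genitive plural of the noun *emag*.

emagaapjor

*emag* — final consonant /g/ (voiced) → -a → *emaga*.
The last vowel of the plural form *emaga* is /a/, which is an unrounded vowel, so the genitive suffix is -ap, giving *emagaap*.
The genitive form *emagaap*: last vowel = /a/, a non-high vowel → -jor → *emagaapjor*.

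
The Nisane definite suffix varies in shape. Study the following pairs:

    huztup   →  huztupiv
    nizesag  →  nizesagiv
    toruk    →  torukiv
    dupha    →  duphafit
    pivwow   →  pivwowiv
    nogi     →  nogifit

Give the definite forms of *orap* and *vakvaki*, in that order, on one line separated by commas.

Looking at the final sound of each stem: -iv when the stem ends in a consonant (*huztup*, *nizesag*, *toruk*, *pivwow*); -fit when the stem ends in a vowel (*dupha*, *nogi*).
*orap* — final sound /p/ (a consonant) → -iv → *orapiv*.
*vakvaki*: final sound = /i/, a vowel → -fit → *vakvakifit*.

orapiv, vakvakifit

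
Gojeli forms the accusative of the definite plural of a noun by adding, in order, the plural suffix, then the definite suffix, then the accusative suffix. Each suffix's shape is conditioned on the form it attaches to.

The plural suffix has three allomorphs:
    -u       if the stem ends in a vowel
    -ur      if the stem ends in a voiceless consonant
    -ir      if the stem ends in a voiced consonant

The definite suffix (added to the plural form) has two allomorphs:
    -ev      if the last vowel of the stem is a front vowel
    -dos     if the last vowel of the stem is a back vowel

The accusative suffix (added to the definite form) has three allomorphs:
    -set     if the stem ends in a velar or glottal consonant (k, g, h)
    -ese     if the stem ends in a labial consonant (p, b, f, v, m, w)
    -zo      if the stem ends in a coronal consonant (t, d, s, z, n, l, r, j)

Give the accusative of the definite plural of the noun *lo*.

Since the final sound of *lo* is /o/ (a vowel), it takes -u, giving *lou*.
Since the last vowel of the plural form *lou* is /u/ (a back vowel), it takes -dos, giving *loudos*.
The final consonant of the definite form *loudos* is /s/, which is coronal, so the accusative suffix is -zo, giving *loudoszo*.

loudoszo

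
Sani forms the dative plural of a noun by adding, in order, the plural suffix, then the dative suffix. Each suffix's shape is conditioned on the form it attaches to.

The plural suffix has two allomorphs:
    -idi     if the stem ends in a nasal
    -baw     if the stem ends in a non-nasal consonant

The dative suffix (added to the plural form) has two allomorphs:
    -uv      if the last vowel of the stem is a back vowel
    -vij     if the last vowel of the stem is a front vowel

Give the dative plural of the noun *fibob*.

fibobbawuv

*fibob* — final consonant /b/ (non-nasal) → -baw → *fibobbaw*.
The plural form *fibobbaw*: last vowel = /a/, a back vowel → -uv → *fibobbawuv*.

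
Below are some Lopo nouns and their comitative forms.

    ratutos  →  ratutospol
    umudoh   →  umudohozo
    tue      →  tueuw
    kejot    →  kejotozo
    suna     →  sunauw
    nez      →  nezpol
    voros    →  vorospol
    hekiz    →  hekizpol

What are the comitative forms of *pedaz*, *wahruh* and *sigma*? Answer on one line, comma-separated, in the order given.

The pattern is sibilance of the final sound: -pol when the stem ends in a sibilant (*ratutos*, *nez*, *voros*, *hekiz*); -ozo when the stem ends in a non-sibilant consonant (*umudoh*, *kejot*); -uw when the stem ends in a vowel (*tue*, *suna*).
Since the final sound of *pedaz* is /z/ (a sibilant), it takes -pol, giving *pedazpol*.
*wahruh*: final sound = /h/, a non-sibilant consonant → -ozo → *wahruhozo*.
*sigma* — final sound /a/ (a vowel) → -uw → *sigmauw*.

pedazpol, wahruhozo, sigmauw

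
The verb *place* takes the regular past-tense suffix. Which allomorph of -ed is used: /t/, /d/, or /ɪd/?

/t/

The stem *place* ends in a voiceless consonant other than /t/.
The -ed suffix is realized as /ɪd/ after /t, d/; as /t/ after other voiceless consonants; and as /d/ after other voiced sounds.
So -ed on *place* is pronounced /t/.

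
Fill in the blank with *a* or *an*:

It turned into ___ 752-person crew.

a

The indefinite article is chosen by the initial *sound* of the following word, not its spelling.
The number *752* is spoken "seven hundred …", beginning with /ˈsɛvən/ — a consonant sound.
So the article is *a*: It turned into a 752-person crew.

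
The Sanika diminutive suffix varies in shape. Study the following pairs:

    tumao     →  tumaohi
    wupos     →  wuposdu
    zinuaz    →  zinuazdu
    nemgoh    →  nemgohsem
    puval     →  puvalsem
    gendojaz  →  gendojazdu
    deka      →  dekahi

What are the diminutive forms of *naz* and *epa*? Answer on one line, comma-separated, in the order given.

nazdu, epahi

Looking at the final sound of each stem: -du when the stem ends in a sibilant (*wupos*, *zinuaz*, *gendojaz*); -sem when the stem ends in a non-sibilant consonant (*nemgoh*, *puval*); -hi when the stem ends in a vowel (*tumao*, *deka*).
The final sound of *naz* is /z/, which is a sibilant, so the suffix is -du, giving *nazdu*.
The final sound of *epa* is /a/, which is a vowel, so the suffix is -hi, giving *epahi*.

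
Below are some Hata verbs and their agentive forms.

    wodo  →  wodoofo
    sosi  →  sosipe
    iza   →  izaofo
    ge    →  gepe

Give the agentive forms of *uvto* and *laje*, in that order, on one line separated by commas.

The alternation tracks the last vowel of the stem — -pe when the last vowel of the stem is a front vowel (*sosi*, *ge*); -ofo when the last vowel of the stem is a back vowel (*wodo*, *iza*).
Since the last vowel of *uvto* is /o/ (a back vowel), it takes -ofo, giving *uvtoofo*.
The last vowel of *laje* is /e/, which is a front vowel, so the suffix is -pe, giving *lajepe*.

uvtoofo, lajepe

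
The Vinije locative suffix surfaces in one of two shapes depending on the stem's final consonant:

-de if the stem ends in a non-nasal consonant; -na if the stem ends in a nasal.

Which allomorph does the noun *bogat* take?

-de

Since the final consonant of *bogat* is /t/ (non-nasal), it takes -de.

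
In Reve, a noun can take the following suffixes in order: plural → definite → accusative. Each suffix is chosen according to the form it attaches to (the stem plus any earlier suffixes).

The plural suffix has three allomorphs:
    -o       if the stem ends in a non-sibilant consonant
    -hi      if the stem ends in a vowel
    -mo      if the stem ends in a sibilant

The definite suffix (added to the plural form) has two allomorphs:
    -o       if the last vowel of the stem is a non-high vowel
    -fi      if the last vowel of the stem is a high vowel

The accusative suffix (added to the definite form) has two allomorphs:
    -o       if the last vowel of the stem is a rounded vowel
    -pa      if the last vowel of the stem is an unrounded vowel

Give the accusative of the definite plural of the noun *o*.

ohifipa

*o*: final sound = /o/, a vowel → -hi → *ohi*.
Since the last vowel of the plural form *ohi* is /i/ (a high vowel), it takes -fi, giving *ohifi*.
The definite form *ohifi*: last vowel = /i/, an unrounded vowel → -pa → *ohifipa*.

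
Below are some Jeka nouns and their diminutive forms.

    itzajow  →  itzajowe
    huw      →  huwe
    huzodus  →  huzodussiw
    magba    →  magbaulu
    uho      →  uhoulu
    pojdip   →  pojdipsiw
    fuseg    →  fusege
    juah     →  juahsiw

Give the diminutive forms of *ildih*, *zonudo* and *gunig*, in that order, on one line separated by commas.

ildihsiw, zonudoulu, gunige

The pattern is voicing of the final sound: -siw when the stem ends in a voiceless consonant (*huzodus*, *pojdip*, *juah*); -e when the stem ends in a voiced consonant (*itzajow*, *huw*, *fuseg*); -ulu when the stem ends in a vowel (*magba*, *uho*).
*ildih*: final sound = /h/, a voiceless consonant → -siw → *ildihsiw*.
Since the final sound of *zonudo* is /o/ (a vowel), it takes -ulu, giving *zonudoulu*.
*gunig*: final sound = /g/, a voiced consonant → -e → *gunige*.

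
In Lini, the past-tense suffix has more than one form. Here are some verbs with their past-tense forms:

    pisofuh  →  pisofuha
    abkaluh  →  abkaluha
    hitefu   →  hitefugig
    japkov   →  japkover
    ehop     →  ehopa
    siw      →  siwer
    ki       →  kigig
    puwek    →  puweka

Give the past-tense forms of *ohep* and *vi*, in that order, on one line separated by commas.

ohepa, vigig

Looking at the final sound of each stem: -a when the stem ends in a voiceless consonant (*pisofuh*, *abkaluh*, *ehop*, *puwek*); -er when the stem ends in a voiced consonant (*japkov*, *siw*); -gig when the stem ends in a vowel (*hitefu*, *ki*).
The final sound of *ohep* is /p/, which is a voiceless consonant, so the suffix is -a, giving *ohepa*.
*vi*: final sound = /i/, a vowel → -gig → *vigig*.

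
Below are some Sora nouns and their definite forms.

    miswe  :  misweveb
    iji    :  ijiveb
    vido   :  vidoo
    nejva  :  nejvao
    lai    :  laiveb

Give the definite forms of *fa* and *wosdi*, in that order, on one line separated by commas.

fao, wosdiveb

The alternation tracks the last vowel of the stem — -veb when the last vowel of the stem is a front vowel (*miswe*, *iji*, *lai*); -o when the last vowel of the stem is a back vowel (*vido*, *nejva*).
*fa*: last vowel = /a/, a back vowel → -o → *fao*.
*wosdi* — last vowel /i/ (a front vowel) → -veb → *wosdiveb*.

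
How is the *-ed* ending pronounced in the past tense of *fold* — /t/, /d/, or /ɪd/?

/ɪd/

The stem *fold* ends in /t/ or /d/.
The -ed suffix is realized as /ɪd/ after /t, d/; as /t/ after other voiceless consonants; and as /d/ after other voiced sounds.
So -ed on *fold* is pronounced /ɪd/.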